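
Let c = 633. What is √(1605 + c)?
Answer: √2238 ≈ 47.307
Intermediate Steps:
√(1605 + c) = √(1605 + 633) = √2238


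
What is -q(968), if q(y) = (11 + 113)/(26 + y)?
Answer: -62/497 ≈ -0.12475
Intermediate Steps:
q(y) = 124/(26 + y)
-q(968) = -124/(26 + 968) = -124/994 = -1*62/497 = -62/497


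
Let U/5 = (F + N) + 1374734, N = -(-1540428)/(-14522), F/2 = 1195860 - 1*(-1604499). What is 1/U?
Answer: 53/1848466670 ≈ 2.8672e-8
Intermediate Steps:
F = 5600718 (F = 2*(1195860 - 1*(-1604499)) = 2*(1195860 + 1604499) = 2*2800359 = 5600718)
N = -5622/53 (N = -(-1540428)*(-1)/14522 = -137*5622/7261 = -5622/53 ≈ -106.08)
U = 1848466670/53 (U = 5*((5600718 - 5622/53) + 1374734) = 5*(296832432/53 + 1374734) = 5*(369693334/53) = 1848466670/53 ≈ 3.4877e+7)
1/U = 1/(1848466670/53) = 53/1848466670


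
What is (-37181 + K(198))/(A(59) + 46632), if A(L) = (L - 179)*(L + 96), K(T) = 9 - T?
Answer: -18685/14016 ≈ -1.3331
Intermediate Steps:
A(L) = (-179 + L)*(96 + L)
(-37181 + K(198))/(A(59) + 46632) = (-37181 + (9 - 1*198))/((-17184 + 59**2 - 83*59) + 46632) = (-37181 + (9 - 198))/((-17184 + 3481 - 4897) + 46632) = (-37181 - 189)/(-18600 + 46632) = -37370/28032 = -37370*1/28032 = -18685/14016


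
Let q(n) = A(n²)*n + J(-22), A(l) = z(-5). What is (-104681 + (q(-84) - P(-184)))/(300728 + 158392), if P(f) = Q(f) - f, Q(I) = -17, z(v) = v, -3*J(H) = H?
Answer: -156631/688680 ≈ -0.22744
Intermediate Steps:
J(H) = -H/3
A(l) = -5
P(f) = -17 - f
q(n) = 22/3 - 5*n (q(n) = -5*n - ⅓*(-22) = -5*n + 22/3 = 22/3 - 5*n)
(-104681 + (q(-84) - P(-184)))/(300728 + 158392) = (-104681 + ((22/3 - 5*(-84)) - (-17 - 1*(-184))))/(300728 + 158392) = (-104681 + ((22/3 + 420) - (-17 + 184)))/459120 = (-104681 + (1282/3 - 1*167))*(1/459120) = (-104681 + (1282/3 - 167))*(1/459120) = (-104681 + 781/3)*(1/459120) = -313262/3*1/459120 = -156631/688680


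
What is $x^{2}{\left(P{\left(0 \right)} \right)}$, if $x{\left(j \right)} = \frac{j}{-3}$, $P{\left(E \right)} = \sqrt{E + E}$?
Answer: $0$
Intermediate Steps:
$P{\left(E \right)} = \sqrt{2} \sqrt{E}$ ($P{\left(E \right)} = \sqrt{2 E} = \sqrt{2} \sqrt{E}$)
$x{\left(j \right)} = - \frac{j}{3}$ ($x{\left(j \right)} = j \left(- \frac{1}{3}\right) = - \frac{j}{3}$)
$x^{2}{\left(P{\left(0 \right)} \right)} = \left(- \frac{\sqrt{2} \sqrt{0}}{3}\right)^{2} = \left(- \frac{\sqrt{2} \cdot 0}{3}\right)^{2} = \left(\left(- \frac{1}{3}\right) 0\right)^{2} = 0^{2} = 0$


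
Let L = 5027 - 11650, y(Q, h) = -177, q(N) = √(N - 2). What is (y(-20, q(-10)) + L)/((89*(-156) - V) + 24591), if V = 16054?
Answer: 6800/5347 ≈ 1.2717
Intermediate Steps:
q(N) = √(-2 + N)
L = -6623
(y(-20, q(-10)) + L)/((89*(-156) - V) + 24591) = (-177 - 6623)/((89*(-156) - 1*16054) + 24591) = -6800/((-13884 - 16054) + 24591) = -6800/(-29938 + 24591) = -6800/(-5347) = -6800*(-1/5347) = 6800/5347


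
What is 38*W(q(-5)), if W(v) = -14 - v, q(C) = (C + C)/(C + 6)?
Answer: -152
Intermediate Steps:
q(C) = 2*C/(6 + C) (q(C) = (2*C)/(6 + C) = 2*C/(6 + C))
38*W(q(-5)) = 38*(-14 - 2*(-5)/(6 - 5)) = 38*(-14 - 2*(-5)/1) = 38*(-14 - 2*(-5)) = 38*(-14 - 1*(-10)) = 38*(-14 + 10) = 38*(-4) = -152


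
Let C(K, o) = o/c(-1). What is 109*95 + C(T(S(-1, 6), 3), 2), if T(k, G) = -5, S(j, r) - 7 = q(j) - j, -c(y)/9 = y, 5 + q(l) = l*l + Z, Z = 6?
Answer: 93197/9 ≈ 10355.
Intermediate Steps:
q(l) = 1 + l² (q(l) = -5 + (l*l + 6) = -5 + (l² + 6) = -5 + (6 + l²) = 1 + l²)
c(y) = -9*y
S(j, r) = 8 + j² - j (S(j, r) = 7 + ((1 + j²) - j) = 7 + (1 + j² - j) = 8 + j² - j)
C(K, o) = o/9 (C(K, o) = o/((-9*(-1))) = o/9)
109*95 + C(T(S(-1, 6), 3), 2) = 109*95 + (⅑)*2 = 10355 + 2/9 = 93197/9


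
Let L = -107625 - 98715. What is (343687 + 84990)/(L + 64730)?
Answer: -428677/141610 ≈ -3.0272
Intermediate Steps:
L = -206340
(343687 + 84990)/(L + 64730) = (343687 + 84990)/(-206340 + 64730) = 428677/(-141610) = 428677*(-1/141610) = -428677/141610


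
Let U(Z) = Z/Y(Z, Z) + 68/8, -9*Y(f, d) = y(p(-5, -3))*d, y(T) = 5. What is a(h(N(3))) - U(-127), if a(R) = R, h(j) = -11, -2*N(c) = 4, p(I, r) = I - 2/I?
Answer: -177/10 ≈ -17.700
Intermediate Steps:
N(c) = -2 (N(c) = -1/2*4 = -2)
Y(f, d) = -5*d/9
U(Z) = 67/10 (U(Z) = Z/((-5*Z/9)) + 68/8 = Z*(-9/(5*Z)) + 68*(1/8) = -9/5 + 17/2 = 67/10)
a(h(N(3))) - U(-127) = -11 - 1*67/10 = -11 - 67/10 = -177/10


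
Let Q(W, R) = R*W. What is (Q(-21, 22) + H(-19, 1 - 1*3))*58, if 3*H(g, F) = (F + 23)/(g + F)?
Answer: -80446/3 ≈ -26815.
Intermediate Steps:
H(g, F) = (23 + F)/(3*(F + g)) (H(g, F) = ((F + 23)/(g + F))/3 = ((23 + F)/(F + g))/3 = (23 + F)/(3*(F + g)))
(Q(-21, 22) + H(-19, 1 - 1*3))*58 = (22*(-21) + (23 + (1 - 1*3))/(3*((1 - 1*3) - 19)))*58 = (-462 + (23 + (1 - 3))/(3*((1 - 3) - 19)))*58 = (-462 + (23 - 2)/(3*(-2 - 19)))*58 = (-462 + (⅓)*21/(-21))*58 = (-462 + (⅓)*(-1/21)*21)*58 = (-462 - ⅓)*58 = -1387/3*58 = -80446/3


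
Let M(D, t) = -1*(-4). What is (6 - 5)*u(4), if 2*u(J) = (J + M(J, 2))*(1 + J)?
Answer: 20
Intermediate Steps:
M(D, t) = 4
u(J) = (1 + J)*(4 + J)/2 (u(J) = ((J + 4)*(1 + J))/2 = ((4 + J)*(1 + J))/2 = ((1 + J)*(4 + J))/2 = (1 + J)*(4 + J)/2)
(6 - 5)*u(4) = (6 - 5)*(2 + (1/2)*4**2 + (5/2)*4) = 1*(2 + (1/2)*16 + 10) = 1*(2 + 8 + 10) = 1*20 = 20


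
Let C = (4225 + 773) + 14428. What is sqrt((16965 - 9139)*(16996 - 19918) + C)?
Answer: I*sqrt(22848146) ≈ 4780.0*I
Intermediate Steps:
C = 19426 (C = 4998 + 14428 = 19426)
sqrt((16965 - 9139)*(16996 - 19918) + C) = sqrt((16965 - 9139)*(16996 - 19918) + 19426) = sqrt(7826*(-2922) + 19426) = sqrt(-22867572 + 19426) = sqrt(-22848146) = I*sqrt(22848146)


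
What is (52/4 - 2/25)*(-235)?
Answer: -15181/5 ≈ -3036.2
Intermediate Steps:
(52/4 - 2/25)*(-235) = (52*(¼) - 2*1/25)*(-235) = (13 - 2/25)*(-235) = (323/25)*(-235) = -15181/5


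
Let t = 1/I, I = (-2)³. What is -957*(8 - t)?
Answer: -62205/8 ≈ -7775.6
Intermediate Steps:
I = -8
t = -⅛ (t = 1/(-8) = -⅛ ≈ -0.12500)
-957*(8 - t) = -957*(8 - 1*(-⅛)) = -957*(8 + ⅛) = -957*65/8 = -62205/8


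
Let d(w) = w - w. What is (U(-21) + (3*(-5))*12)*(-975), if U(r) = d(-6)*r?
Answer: 175500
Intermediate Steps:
d(w) = 0
U(r) = 0 (U(r) = 0*r = 0)
(U(-21) + (3*(-5))*12)*(-975) = (0 + (3*(-5))*12)*(-975) = (0 - 15*12)*(-975) = (0 - 180)*(-975) = -180*(-975) = 175500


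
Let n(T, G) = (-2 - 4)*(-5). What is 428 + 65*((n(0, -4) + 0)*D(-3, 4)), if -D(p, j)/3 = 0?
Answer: 428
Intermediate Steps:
n(T, G) = 30 (n(T, G) = -6*(-5) = 30)
D(p, j) = 0 (D(p, j) = -3*0 = 0)
428 + 65*((n(0, -4) + 0)*D(-3, 4)) = 428 + 65*((30 + 0)*0) = 428 + 65*(30*0) = 428 + 65*0 = 428 + 0 = 428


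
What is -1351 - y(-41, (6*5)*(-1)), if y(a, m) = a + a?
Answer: -1269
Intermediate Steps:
y(a, m) = 2*a
-1351 - y(-41, (6*5)*(-1)) = -1351 - 2*(-41) = -1351 - 1*(-82) = -1351 + 82 = -1269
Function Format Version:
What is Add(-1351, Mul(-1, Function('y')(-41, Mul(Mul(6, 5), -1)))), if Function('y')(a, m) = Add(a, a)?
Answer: -1269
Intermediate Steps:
Function('y')(a, m) = Mul(2, a)
Add(-1351, Mul(-1, Function('y')(-41, Mul(Mul(6, 5), -1)))) = Add(-1351, Mul(-1, Mul(2, -41))) = Add(-1351, Mul(-1, -82)) = Add(-1351, 82) = -1269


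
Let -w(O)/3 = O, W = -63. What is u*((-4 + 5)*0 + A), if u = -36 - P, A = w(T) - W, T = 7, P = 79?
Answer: -4830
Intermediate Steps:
w(O) = -3*O
A = 42 (A = -3*7 - 1*(-63) = -21 + 63 = 42)
u = -115 (u = -36 - 1*79 = -36 - 79 = -115)
u*((-4 + 5)*0 + A) = -115*((-4 + 5)*0 + 42) = -115*(1*0 + 42) = -115*(0 + 42) = -115*42 = -4830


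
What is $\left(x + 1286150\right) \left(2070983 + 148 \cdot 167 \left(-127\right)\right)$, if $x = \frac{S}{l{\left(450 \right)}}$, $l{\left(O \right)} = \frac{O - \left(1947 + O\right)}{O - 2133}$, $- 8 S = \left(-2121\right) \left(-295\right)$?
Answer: $- \frac{10410735294405}{8} \approx -1.3013 \cdot 10^{12}$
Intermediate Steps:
$S = - \frac{625695}{8}$ ($S = - \frac{\left(-2121\right) \left(-295\right)}{8} = \left(- \frac{1}{8}\right) 625695 = - \frac{625695}{8} \approx -78212.0$)
$l{\left(O \right)} = - \frac{1947}{-2133 + O}$
$x = - \frac{540855}{8}$ ($x = - \frac{625695}{8 \left(- \frac{1947}{-2133 + 450}\right)} = - \frac{625695}{8 \left(- \frac{1947}{-1683}\right)} = - \frac{625695}{8 \left(\left(-1947\right) \left(- \frac{1}{1683}\right)\right)} = - \frac{625695}{8 \cdot \frac{59}{51}} = \left(- \frac{625695}{8}\right) \frac{51}{59} = - \frac{540855}{8} \approx -67607.0$)
$\left(x + 1286150\right) \left(2070983 + 148 \cdot 167 \left(-127\right)\right) = \left(- \frac{540855}{8} + 1286150\right) \left(2070983 + 148 \cdot 167 \left(-127\right)\right) = \frac{9748345 \left(2070983 + 24716 \left(-127\right)\right)}{8} = \frac{9748345 \left(2070983 - 3138932\right)}{8} = \frac{9748345}{8} \left(-1067949\right) = - \frac{10410735294405}{8}$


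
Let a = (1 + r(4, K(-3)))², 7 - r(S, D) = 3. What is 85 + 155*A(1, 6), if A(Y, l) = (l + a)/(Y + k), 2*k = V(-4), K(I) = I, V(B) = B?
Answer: -4720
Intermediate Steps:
k = -2 (k = (½)*(-4) = -2)
r(S, D) = 4 (r(S, D) = 7 - 1*3 = 7 - 3 = 4)
a = 25 (a = (1 + 4)² = 5² = 25)
A(Y, l) = (25 + l)/(-2 + Y) (A(Y, l) = (l + 25)/(Y - 2) = (25 + l)/(-2 + Y))
85 + 155*A(1, 6) = 85 + 155*((25 + 6)/(-2 + 1)) = 85 + 155*(31/(-1)) = 85 + 155*(-1*31) = 85 + 155*(-31) = 85 - 4805 = -4720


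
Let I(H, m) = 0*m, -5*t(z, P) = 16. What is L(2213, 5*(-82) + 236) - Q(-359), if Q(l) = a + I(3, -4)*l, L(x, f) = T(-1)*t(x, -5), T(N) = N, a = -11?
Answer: 71/5 ≈ 14.200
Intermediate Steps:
t(z, P) = -16/5 (t(z, P) = -⅕*16 = -16/5)
I(H, m) = 0
L(x, f) = 16/5 (L(x, f) = -1*(-16/5) = 16/5)
Q(l) = -11 (Q(l) = -11 + 0*l = -11 + 0 = -11)
L(2213, 5*(-82) + 236) - Q(-359) = 16/5 - 1*(-11) = 16/5 + 11 = 71/5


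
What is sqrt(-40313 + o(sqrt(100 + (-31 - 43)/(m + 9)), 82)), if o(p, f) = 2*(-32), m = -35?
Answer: I*sqrt(40377) ≈ 200.94*I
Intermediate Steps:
o(p, f) = -64
sqrt(-40313 + o(sqrt(100 + (-31 - 43)/(m + 9)), 82)) = sqrt(-40313 - 64) = sqrt(-40377) = I*sqrt(40377)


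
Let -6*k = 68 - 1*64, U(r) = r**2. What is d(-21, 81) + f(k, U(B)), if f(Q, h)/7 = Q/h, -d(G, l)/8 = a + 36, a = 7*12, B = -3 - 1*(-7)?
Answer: -23047/24 ≈ -960.29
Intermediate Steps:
B = 4 (B = -3 + 7 = 4)
a = 84
k = -2/3 (k = -(68 - 1*64)/6 = -(68 - 64)/6 = -1/6*4 = -2/3 ≈ -0.66667)
d(G, l) = -960 (d(G, l) = -8*(84 + 36) = -8*120 = -960)
f(Q, h) = 7*Q/h (f(Q, h) = 7*(Q/h) = 7*Q/h)
d(-21, 81) + f(k, U(B)) = -960 + 7*(-2/3)/4**2 = -960 + 7*(-2/3)/16 = -960 + 7*(-2/3)*(1/16) = -960 - 7/24 = -23047/24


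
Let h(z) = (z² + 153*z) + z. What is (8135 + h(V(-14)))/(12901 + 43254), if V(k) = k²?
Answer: 15347/11231 ≈ 1.3665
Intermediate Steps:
h(z) = z² + 154*z
(8135 + h(V(-14)))/(12901 + 43254) = (8135 + (-14)²*(154 + (-14)²))/(12901 + 43254) = (8135 + 196*(154 + 196))/56155 = (8135 + 196*350)*(1/56155) = (8135 + 68600)*(1/56155) = 76735*(1/56155) = 15347/11231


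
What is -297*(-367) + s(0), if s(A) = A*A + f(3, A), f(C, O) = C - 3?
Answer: 108999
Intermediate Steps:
f(C, O) = -3 + C
s(A) = A² (s(A) = A*A + (-3 + 3) = A² + 0 = A²)
-297*(-367) + s(0) = -297*(-367) + 0² = 108999 + 0 = 108999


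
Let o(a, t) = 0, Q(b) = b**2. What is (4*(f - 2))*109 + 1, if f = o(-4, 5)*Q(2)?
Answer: -871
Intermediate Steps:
f = 0 (f = 0*2**2 = 0*4 = 0)
(4*(f - 2))*109 + 1 = (4*(0 - 2))*109 + 1 = (4*(-2))*109 + 1 = -8*109 + 1 = -872 + 1 = -871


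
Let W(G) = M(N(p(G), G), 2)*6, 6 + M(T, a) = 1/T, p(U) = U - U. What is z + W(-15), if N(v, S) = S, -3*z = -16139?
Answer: 80149/15 ≈ 5343.3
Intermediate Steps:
z = 16139/3 (z = -⅓*(-16139) = 16139/3 ≈ 5379.7)
p(U) = 0
M(T, a) = -6 + 1/T
W(G) = -36 + 6/G (W(G) = (-6 + 1/G)*6 = -36 + 6/G)
z + W(-15) = 16139/3 + (-36 + 6/(-15)) = 16139/3 + (-36 + 6*(-1/15)) = 16139/3 + (-36 - ⅖) = 16139/3 - 182/5 = 80149/15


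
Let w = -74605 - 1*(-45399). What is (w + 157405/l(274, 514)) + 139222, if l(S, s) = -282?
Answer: 30867107/282 ≈ 1.0946e+5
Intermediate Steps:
w = -29206 (w = -74605 + 45399 = -29206)
(w + 157405/l(274, 514)) + 139222 = (-29206 + 157405/(-282)) + 139222 = (-29206 + 157405*(-1/282)) + 139222 = (-29206 - 157405/282) + 139222 = -8393497/282 + 139222 = 30867107/282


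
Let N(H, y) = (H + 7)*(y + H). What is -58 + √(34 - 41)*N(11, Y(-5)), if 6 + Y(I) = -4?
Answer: -58 + 18*I*√7 ≈ -58.0 + 47.624*I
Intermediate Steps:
Y(I) = -10 (Y(I) = -6 - 4 = -10)
N(H, y) = (7 + H)*(H + y)
-58 + √(34 - 41)*N(11, Y(-5)) = -58 + √(34 - 41)*(11² + 7*11 + 7*(-10) + 11*(-10)) = -58 + √(-7)*(121 + 77 - 70 - 110) = -58 + (I*√7)*18 = -58 + 18*I*√7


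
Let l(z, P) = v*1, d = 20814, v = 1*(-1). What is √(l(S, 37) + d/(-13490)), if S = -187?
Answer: 16*I*√451915/6745 ≈ 1.5947*I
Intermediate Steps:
v = -1
l(z, P) = -1 (l(z, P) = -1*1 = -1)
√(l(S, 37) + d/(-13490)) = √(-1 + 20814/(-13490)) = √(-1 + 20814*(-1/13490)) = √(-1 - 10407/6745) = √(-17152/6745) = 16*I*√451915/6745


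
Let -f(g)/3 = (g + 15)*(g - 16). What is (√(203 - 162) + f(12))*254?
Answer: 82296 + 254*√41 ≈ 83922.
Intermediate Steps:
f(g) = -3*(-16 + g)*(15 + g) (f(g) = -3*(g + 15)*(g - 16) = -3*(15 + g)*(-16 + g) = -3*(-16 + g)*(15 + g))
(√(203 - 162) + f(12))*254 = (√(203 - 162) + (720 - 3*12² + 3*12))*254 = (√41 + (720 - 3*144 + 36))*254 = (√41 + (720 - 432 + 36))*254 = (√41 + 324)*254 = (324 + √41)*254 = 82296 + 254*√41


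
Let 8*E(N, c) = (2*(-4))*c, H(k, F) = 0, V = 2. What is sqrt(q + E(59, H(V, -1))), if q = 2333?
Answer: sqrt(2333) ≈ 48.301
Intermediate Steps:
E(N, c) = -c (E(N, c) = ((2*(-4))*c)/8 = (-8*c)/8 = -c)
sqrt(q + E(59, H(V, -1))) = sqrt(2333 - 1*0) = sqrt(2333 + 0) = sqrt(2333)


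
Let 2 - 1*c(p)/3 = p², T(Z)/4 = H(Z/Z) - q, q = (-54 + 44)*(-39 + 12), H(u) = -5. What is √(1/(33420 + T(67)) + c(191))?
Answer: I*√1786186938695/4040 ≈ 330.81*I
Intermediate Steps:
q = 270 (q = -10*(-27) = 270)
T(Z) = -1100 (T(Z) = 4*(-5 - 1*270) = 4*(-5 - 270) = 4*(-275) = -1100)
c(p) = 6 - 3*p²
√(1/(33420 + T(67)) + c(191)) = √(1/(33420 - 1100) + (6 - 3*191²)) = √(1/32320 + (6 - 3*36481)) = √(1/32320 + (6 - 109443)) = √(1/32320 - 109437) = √(-3537003839/32320) = I*√1786186938695/4040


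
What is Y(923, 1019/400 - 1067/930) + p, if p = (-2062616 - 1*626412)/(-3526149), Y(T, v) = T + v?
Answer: 13484015552107/14574749200 ≈ 925.16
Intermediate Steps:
p = 2689028/3526149 (p = (-2062616 - 626412)*(-1/3526149) = -2689028*(-1/3526149) = 2689028/3526149 ≈ 0.76260)
Y(923, 1019/400 - 1067/930) + p = (923 + (1019/400 - 1067/930)) + 2689028/3526149 = (923 + 52087/37200) + 2689028/3526149 = 34387687/37200 + 2689028/3526149 = 13484015552107/14574749200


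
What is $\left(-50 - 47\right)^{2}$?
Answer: $9409$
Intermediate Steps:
$\left(-50 - 47\right)^{2} = \left(-97\right)^{2} = 9409$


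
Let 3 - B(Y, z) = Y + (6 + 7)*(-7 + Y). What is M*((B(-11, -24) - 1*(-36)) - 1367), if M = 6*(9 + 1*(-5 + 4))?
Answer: -51984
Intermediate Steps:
B(Y, z) = 94 - 14*Y (B(Y, z) = 3 - (Y + (6 + 7)*(-7 + Y)) = 3 - (Y + 13*(-7 + Y)) = 3 - (Y + (-91 + 13*Y)) = 3 - (-91 + 14*Y) = 3 + (91 - 14*Y) = 94 - 14*Y)
M = 48 (M = 6*(9 + 1*(-1)) = 6*(9 - 1) = 6*8 = 48)
M*((B(-11, -24) - 1*(-36)) - 1367) = 48*(((94 - 14*(-11)) - 1*(-36)) - 1367) = 48*(((94 + 154) + 36) - 1367) = 48*((248 + 36) - 1367) = 48*(284 - 1367) = 48*(-1083) = -51984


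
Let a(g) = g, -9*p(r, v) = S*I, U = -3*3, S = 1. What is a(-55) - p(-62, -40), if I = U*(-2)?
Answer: -53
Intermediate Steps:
U = -9
I = 18 (I = -9*(-2) = 18)
p(r, v) = -2 (p(r, v) = -18/9 = -⅑*18 = -2)
a(-55) - p(-62, -40) = -55 - 1*(-2) = -55 + 2 = -53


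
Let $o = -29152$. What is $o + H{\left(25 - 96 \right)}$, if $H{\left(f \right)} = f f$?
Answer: $-24111$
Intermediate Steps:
$H{\left(f \right)} = f^{2}$
$o + H{\left(25 - 96 \right)} = -29152 + \left(25 - 96\right)^{2} = -29152 + \left(-71\right)^{2} = -29152 + 5041 = -24111$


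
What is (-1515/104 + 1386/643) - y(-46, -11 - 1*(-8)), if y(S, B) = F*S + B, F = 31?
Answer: 94730087/66872 ≈ 1416.6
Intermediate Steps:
y(S, B) = B + 31*S (y(S, B) = 31*S + B = B + 31*S)
(-1515/104 + 1386/643) - y(-46, -11 - 1*(-8)) = (-1515/104 + 1386/643) - ((-11 - 1*(-8)) + 31*(-46)) = (-1515*1/104 + 1386*(1/643)) - ((-11 + 8) - 1426) = (-1515/104 + 1386/643) - (-3 - 1426) = -830001/66872 - 1*(-1429) = -830001/66872 + 1429 = 94730087/66872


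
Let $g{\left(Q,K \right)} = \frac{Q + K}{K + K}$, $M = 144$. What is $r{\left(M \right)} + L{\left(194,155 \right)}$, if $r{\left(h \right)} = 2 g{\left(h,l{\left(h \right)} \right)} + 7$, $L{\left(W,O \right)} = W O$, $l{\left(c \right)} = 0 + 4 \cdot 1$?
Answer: $30114$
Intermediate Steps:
$l{\left(c \right)} = 4$ ($l{\left(c \right)} = 0 + 4 = 4$)
$g{\left(Q,K \right)} = \frac{K + Q}{2 K}$
$L{\left(W,O \right)} = O W$
$r{\left(h \right)} = 8 + \frac{h}{4}$ ($r{\left(h \right)} = 2 \frac{4 + h}{2 \cdot 4} + 7 = 2 \cdot \frac{1}{2} \cdot \frac{1}{4} \left(4 + h\right) + 7 = 2 \left(\frac{1}{2} + \frac{h}{8}\right) + 7 = \left(1 + \frac{h}{4}\right) + 7 = 8 + \frac{h}{4}$)
$r{\left(M \right)} + L{\left(194,155 \right)} = \left(8 + \frac{1}{4} \cdot 144\right) + 155 \cdot 194 = \left(8 + 36\right) + 30070 = 44 + 30070 = 30114$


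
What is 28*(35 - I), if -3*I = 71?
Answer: 4928/3 ≈ 1642.7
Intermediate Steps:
I = -71/3 (I = -⅓*71 = -71/3 ≈ -23.667)
28*(35 - I) = 28*(35 - 1*(-71/3)) = 28*(35 + 71/3) = 28*(176/3) = 4928/3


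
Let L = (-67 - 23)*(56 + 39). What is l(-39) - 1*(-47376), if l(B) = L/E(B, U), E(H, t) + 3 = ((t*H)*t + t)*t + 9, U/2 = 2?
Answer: 58608387/1237 ≈ 47379.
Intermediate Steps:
U = 4 (U = 2*2 = 4)
E(H, t) = 6 + t*(t + H*t²) (E(H, t) = -3 + (((t*H)*t + t)*t + 9) = -3 + (((H*t)*t + t)*t + 9) = -3 + ((H*t² + t)*t + 9) = -3 + ((t + H*t²)*t + 9) = -3 + (t*(t + H*t²) + 9) = -3 + (9 + t*(t + H*t²)) = 6 + t*(t + H*t²))
L = -8550 (L = -90*95 = -8550)
l(B) = -8550/(22 + 64*B) (l(B) = -8550/(6 + 4² + B*4³) = -8550/(6 + 16 + B*64) = -8550/(6 + 16 + 64*B) = -8550/(22 + 64*B))
l(-39) - 1*(-47376) = -4275/(11 + 32*(-39)) - 1*(-47376) = -4275/(11 - 1248) + 47376 = -4275/(-1237) + 47376 = -4275*(-1/1237) + 47376 = 4275/1237 + 47376 = 58608387/1237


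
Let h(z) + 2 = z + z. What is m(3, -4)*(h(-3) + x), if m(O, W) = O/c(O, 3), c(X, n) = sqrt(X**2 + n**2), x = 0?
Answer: -4*sqrt(2) ≈ -5.6569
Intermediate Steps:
h(z) = -2 + 2*z (h(z) = -2 + (z + z) = -2 + 2*z)
m(O, W) = O/sqrt(9 + O**2) (m(O, W) = O/(sqrt(O**2 + 3**2)) = O/(sqrt(O**2 + 9)) = O/(sqrt(9 + O**2)) = O/sqrt(9 + O**2))
m(3, -4)*(h(-3) + x) = (3/sqrt(9 + 3**2))*((-2 + 2*(-3)) + 0) = (3/sqrt(9 + 9))*((-2 - 6) + 0) = (3/sqrt(18))*(-8 + 0) = (3*(sqrt(2)/6))*(-8) = (sqrt(2)/2)*(-8) = -4*sqrt(2)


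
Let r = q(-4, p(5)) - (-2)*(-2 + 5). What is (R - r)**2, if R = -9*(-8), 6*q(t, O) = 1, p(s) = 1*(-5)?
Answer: 156025/36 ≈ 4334.0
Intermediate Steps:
p(s) = -5
q(t, O) = 1/6 (q(t, O) = (1/6)*1 = 1/6)
R = 72
r = 37/6 (r = 1/6 - (-2)*(-2 + 5) = 1/6 - (-2)*3 = 1/6 - 1*(-6) = 1/6 + 6 = 37/6 ≈ 6.1667)
(R - r)**2 = (72 - 1*37/6)**2 = (72 - 37/6)**2 = (395/6)**2 = 156025/36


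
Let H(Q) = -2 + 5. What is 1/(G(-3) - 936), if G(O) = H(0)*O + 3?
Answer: -1/942 ≈ -0.0010616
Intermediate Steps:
H(Q) = 3
G(O) = 3 + 3*O (G(O) = 3*O + 3 = 3 + 3*O)
1/(G(-3) - 936) = 1/((3 + 3*(-3)) - 936) = 1/((3 - 9) - 936) = 1/(-6 - 936) = 1/(-942) = -1/942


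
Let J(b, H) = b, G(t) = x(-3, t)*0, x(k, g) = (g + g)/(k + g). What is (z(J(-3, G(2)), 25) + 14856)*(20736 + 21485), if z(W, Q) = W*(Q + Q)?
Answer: 620902026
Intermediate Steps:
x(k, g) = 2*g/(g + k) (x(k, g) = (2*g)/(g + k) = 2*g/(g + k))
G(t) = 0 (G(t) = (2*t/(t - 3))*0 = (2*t/(-3 + t))*0 = 0)
z(W, Q) = 2*Q*W (z(W, Q) = W*(2*Q) = 2*Q*W)
(z(J(-3, G(2)), 25) + 14856)*(20736 + 21485) = (2*25*(-3) + 14856)*(20736 + 21485) = (-150 + 14856)*42221 = 14706*42221 = 620902026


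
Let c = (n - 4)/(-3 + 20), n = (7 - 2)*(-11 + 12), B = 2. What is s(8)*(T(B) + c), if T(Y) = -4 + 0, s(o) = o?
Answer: -536/17 ≈ -31.529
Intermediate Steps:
n = 5 (n = 5*1 = 5)
T(Y) = -4
c = 1/17 (c = (5 - 4)/(-3 + 20) = 1/17 ≈ 0.058824)
s(8)*(T(B) + c) = 8*(-4 + 1/17) = 8*(-67/17) = -536/17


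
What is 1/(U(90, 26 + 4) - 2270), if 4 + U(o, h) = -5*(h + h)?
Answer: -1/2574 ≈ -0.00038850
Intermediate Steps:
U(o, h) = -4 - 10*h (U(o, h) = -4 - 5*(h + h) = -4 - 10*h)
1/(U(90, 26 + 4) - 2270) = 1/((-4 - 10*(26 + 4)) - 2270) = 1/((-4 - 10*30) - 2270) = 1/((-4 - 300) - 2270) = 1/(-304 - 2270) = 1/(-2574) = -1/2574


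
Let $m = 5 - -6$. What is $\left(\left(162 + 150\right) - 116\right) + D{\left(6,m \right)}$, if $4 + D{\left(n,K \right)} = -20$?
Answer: $172$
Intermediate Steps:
$m = 11$ ($m = 5 + 6 = 11$)
$D{\left(n,K \right)} = -24$ ($D{\left(n,K \right)} = -4 - 20 = -24$)
$\left(\left(162 + 150\right) - 116\right) + D{\left(6,m \right)} = \left(\left(162 + 150\right) - 116\right) - 24 = \left(312 - 116\right) - 24 = 196 - 24 = 172$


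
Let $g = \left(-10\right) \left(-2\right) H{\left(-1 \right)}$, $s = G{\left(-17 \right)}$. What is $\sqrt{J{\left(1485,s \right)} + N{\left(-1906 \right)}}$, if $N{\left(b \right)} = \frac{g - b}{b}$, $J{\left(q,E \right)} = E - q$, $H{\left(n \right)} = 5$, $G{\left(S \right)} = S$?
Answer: $\frac{i \sqrt{1365085777}}{953} \approx 38.769 i$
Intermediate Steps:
$s = -17$
$g = 100$ ($g = \left(-10\right) \left(-2\right) 5 = 20 \cdot 5 = 100$)
$N{\left(b \right)} = \frac{100 - b}{b}$
$\sqrt{J{\left(1485,s \right)} + N{\left(-1906 \right)}} = \sqrt{\left(-17 - 1485\right) + \frac{100 - -1906}{-1906}} = \sqrt{\left(-17 - 1485\right) - \frac{100 + 1906}{1906}} = \sqrt{-1502 - \frac{1003}{953}} = \sqrt{- \frac{1432409}{953}} = \frac{i \sqrt{1365085777}}{953}$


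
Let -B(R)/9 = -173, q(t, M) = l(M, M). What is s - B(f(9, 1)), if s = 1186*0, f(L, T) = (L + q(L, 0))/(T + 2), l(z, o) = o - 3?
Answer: -1557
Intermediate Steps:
l(z, o) = -3 + o
q(t, M) = -3 + M
f(L, T) = (-3 + L)/(2 + T) (f(L, T) = (L + (-3 + 0))/(T + 2) = (L - 3)/(2 + T) = (-3 + L)/(2 + T))
B(R) = 1557 (B(R) = -9*(-173) = 1557)
s = 0
s - B(f(9, 1)) = 0 - 1*1557 = 0 - 1557 = -1557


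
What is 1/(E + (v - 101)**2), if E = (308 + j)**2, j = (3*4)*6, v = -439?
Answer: 1/436000 ≈ 2.2936e-6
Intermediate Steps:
j = 72 (j = 12*6 = 72)
E = 144400 (E = (308 + 72)**2 = 380**2 = 144400)
1/(E + (v - 101)**2) = 1/(144400 + (-439 - 101)**2) = 1/(144400 + (-540)**2) = 1/(144400 + 291600) = 1/436000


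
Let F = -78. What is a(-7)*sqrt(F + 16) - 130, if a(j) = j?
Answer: -130 - 7*I*sqrt(62) ≈ -130.0 - 55.118*I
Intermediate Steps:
a(-7)*sqrt(F + 16) - 130 = -7*sqrt(-78 + 16) - 130 = -7*I*sqrt(62) - 130 = -130 - 7*I*sqrt(62)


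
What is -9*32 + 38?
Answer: -250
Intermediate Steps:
-9*32 + 38 = -288 + 38 = -250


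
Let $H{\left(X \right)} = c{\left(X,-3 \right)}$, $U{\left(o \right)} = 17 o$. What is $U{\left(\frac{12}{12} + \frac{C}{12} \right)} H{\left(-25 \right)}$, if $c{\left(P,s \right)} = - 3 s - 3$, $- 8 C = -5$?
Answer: $\frac{1717}{16} \approx 107.31$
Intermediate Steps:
$C = \frac{5}{8}$ ($C = \left(- \frac{1}{8}\right) \left(-5\right) = \frac{5}{8} \approx 0.625$)
$c{\left(P,s \right)} = -3 - 3 s$
$H{\left(X \right)} = 6$ ($H{\left(X \right)} = -3 - -9 = -3 + 9 = 6$)
$U{\left(\frac{12}{12} + \frac{C}{12} \right)} H{\left(-25 \right)} = 17 \left(\frac{12}{12} + \frac{5}{8 \cdot 12}\right) 6 = 17 \left(12 \cdot \frac{1}{12} + \frac{5}{8} \cdot \frac{1}{12}\right) 6 = 17 \left(1 + \frac{5}{96}\right) 6 = 17 \cdot \frac{101}{96} \cdot 6 = \frac{1717}{96} \cdot 6 = \frac{1717}{16}$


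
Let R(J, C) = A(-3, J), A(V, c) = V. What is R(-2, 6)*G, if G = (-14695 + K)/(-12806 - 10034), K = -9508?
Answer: -72609/22840 ≈ -3.1790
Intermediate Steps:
R(J, C) = -3
G = 24203/22840 (G = (-14695 - 9508)/(-12806 - 10034) = -24203/(-22840) = -24203*(-1/22840) = 24203/22840 ≈ 1.0597)
R(-2, 6)*G = -3*24203/22840 = -72609/22840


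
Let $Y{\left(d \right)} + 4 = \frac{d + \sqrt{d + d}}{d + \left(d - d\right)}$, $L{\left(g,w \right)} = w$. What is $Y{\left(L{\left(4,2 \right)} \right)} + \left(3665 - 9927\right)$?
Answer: $-6264$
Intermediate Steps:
$Y{\left(d \right)} = -4 + \frac{d + \sqrt{2} \sqrt{d}}{d}$ ($Y{\left(d \right)} = -4 + \frac{d + \sqrt{d + d}}{d + \left(d - d\right)} = -4 + \frac{d + \sqrt{2 d}}{d + 0} = -4 + \frac{d + \sqrt{2} \sqrt{d}}{d}$)
$Y{\left(L{\left(4,2 \right)} \right)} + \left(3665 - 9927\right) = \left(-3 + \frac{\sqrt{2}}{\sqrt{2}}\right) + \left(3665 - 9927\right) = \left(-3 + \sqrt{2} \frac{\sqrt{2}}{2}\right) - 6262 = \left(-3 + 1\right) - 6262 = -2 - 6262 = -6264$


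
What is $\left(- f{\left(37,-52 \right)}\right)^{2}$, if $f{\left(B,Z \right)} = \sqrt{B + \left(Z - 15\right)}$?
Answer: $-30$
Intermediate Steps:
$f{\left(B,Z \right)} = \sqrt{-15 + B + Z}$ ($f{\left(B,Z \right)} = \sqrt{B + \left(-15 + Z\right)} = \sqrt{-15 + B + Z}$)
$\left(- f{\left(37,-52 \right)}\right)^{2} = \left(- \sqrt{-15 + 37 - 52}\right)^{2} = \left(- \sqrt{-30}\right)^{2} = \left(- i \sqrt{30}\right)^{2} = -30$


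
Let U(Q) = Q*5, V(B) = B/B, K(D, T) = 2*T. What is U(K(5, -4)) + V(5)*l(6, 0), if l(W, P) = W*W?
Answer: -4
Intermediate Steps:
V(B) = 1
l(W, P) = W²
U(Q) = 5*Q
U(K(5, -4)) + V(5)*l(6, 0) = 5*(2*(-4)) + 1*6² = 5*(-8) + 1*36 = -40 + 36 = -4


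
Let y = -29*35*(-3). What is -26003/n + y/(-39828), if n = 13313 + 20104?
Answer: -379134083/443644092 ≈ -0.85459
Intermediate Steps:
n = 33417
y = 3045 (y = -1015*(-3) = 3045)
-26003/n + y/(-39828) = -26003/33417 + 3045/(-39828) = -26003*1/33417 + 3045*(-1/39828) = -26003/33417 - 1015/13276 = -379134083/443644092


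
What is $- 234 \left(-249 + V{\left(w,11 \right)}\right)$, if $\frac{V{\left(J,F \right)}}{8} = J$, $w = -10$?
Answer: $76986$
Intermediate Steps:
$V{\left(J,F \right)} = 8 J$
$- 234 \left(-249 + V{\left(w,11 \right)}\right) = - 234 \left(-249 + 8 \left(-10\right)\right) = - 234 \left(-249 - 80\right) = \left(-234\right) \left(-329\right) = 76986$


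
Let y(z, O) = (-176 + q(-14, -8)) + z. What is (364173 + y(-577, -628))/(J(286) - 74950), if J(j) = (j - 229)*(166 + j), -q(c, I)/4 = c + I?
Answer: -181754/24593 ≈ -7.3905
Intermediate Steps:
q(c, I) = -4*I - 4*c (q(c, I) = -4*(c + I) = -4*(I + c) = -4*I - 4*c)
J(j) = (-229 + j)*(166 + j)
y(z, O) = -88 + z (y(z, O) = (-176 + (-4*(-8) - 4*(-14))) + z = (-176 + (32 + 56)) + z = (-176 + 88) + z = -88 + z)
(364173 + y(-577, -628))/(J(286) - 74950) = (364173 + (-88 - 577))/((-38014 + 286² - 63*286) - 74950) = (364173 - 665)/((-38014 + 81796 - 18018) - 74950) = 363508/(25764 - 74950) = 363508/(-49186) = 363508*(-1/49186) = -181754/24593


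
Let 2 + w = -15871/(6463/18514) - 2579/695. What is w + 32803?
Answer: -56897435622/4491785 ≈ -12667.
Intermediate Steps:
w = -204241458977/4491785 (w = -2 + (-15871/(6463/18514) - 2579/695) = -2 + (-15871/(6463*(1/18514)) - 2579*1/695) = -2 + (-15871/6463/18514 - 2579/695) = -2 + (-15871*18514/6463 - 2579/695) = -2 + (-293835694/6463 - 2579/695) = -2 - 204232475407/4491785 = -204241458977/4491785 ≈ -45470.)
w + 32803 = -204241458977/4491785 + 32803 = -56897435622/4491785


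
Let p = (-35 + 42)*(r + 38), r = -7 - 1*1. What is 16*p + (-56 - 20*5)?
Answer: 3204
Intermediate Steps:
r = -8 (r = -7 - 1 = -8)
p = 210 (p = (-35 + 42)*(-8 + 38) = 7*30 = 210)
16*p + (-56 - 20*5) = 16*210 + (-56 - 20*5) = 3360 + (-56 - 1*100) = 3360 + (-56 - 100) = 3360 - 156 = 3204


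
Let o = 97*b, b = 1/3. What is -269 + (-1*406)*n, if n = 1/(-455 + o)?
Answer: -169937/634 ≈ -268.04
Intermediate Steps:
b = ⅓ (b = 1*(⅓) = ⅓ ≈ 0.33333)
o = 97/3 (o = 97*(⅓) = 97/3 ≈ 32.333)
n = -3/1268 (n = 1/(-455 + 97/3) = 1/(-1268/3) = -3/1268 ≈ -0.0023659)
-269 + (-1*406)*n = -269 - 1*406*(-3/1268) = -269 - 406*(-3/1268) = -269 + 609/634 = -169937/634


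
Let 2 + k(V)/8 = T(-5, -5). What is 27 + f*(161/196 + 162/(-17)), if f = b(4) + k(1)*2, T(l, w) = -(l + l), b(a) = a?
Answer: -133572/119 ≈ -1122.5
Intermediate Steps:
T(l, w) = -2*l
k(V) = 64 (k(V) = -16 + 8*(-2*(-5)) = -16 + 8*10 = -16 + 80 = 64)
f = 132 (f = 4 + 64*2 = 4 + 128 = 132)
27 + f*(161/196 + 162/(-17)) = 27 + 132*(161/196 + 162/(-17)) = 27 + 132*(161*(1/196) + 162*(-1/17)) = 27 + 132*(23/28 - 162/17) = 27 + 132*(-4145/476) = 27 - 136785/119 = -133572/119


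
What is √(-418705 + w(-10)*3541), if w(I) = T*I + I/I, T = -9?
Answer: I*√96474 ≈ 310.6*I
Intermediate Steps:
w(I) = 1 - 9*I (w(I) = -9*I + I/I = -9*I + 1 = 1 - 9*I)
√(-418705 + w(-10)*3541) = √(-418705 + (1 - 9*(-10))*3541) = √(-418705 + (1 + 90)*3541) = √(-418705 + 91*3541) = √(-418705 + 322231) = √(-96474) = I*√96474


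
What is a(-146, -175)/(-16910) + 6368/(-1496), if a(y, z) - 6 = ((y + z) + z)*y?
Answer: -13501637/1581085 ≈ -8.5395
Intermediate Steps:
a(y, z) = 6 + y*(y + 2*z) (a(y, z) = 6 + ((y + z) + z)*y = 6 + (y + 2*z)*y = 6 + y*(y + 2*z))
a(-146, -175)/(-16910) + 6368/(-1496) = (6 + (-146)² + 2*(-146)*(-175))/(-16910) + 6368/(-1496) = (6 + 21316 + 51100)*(-1/16910) + 6368*(-1/1496) = 72422*(-1/16910) - 796/187 = -36211/8455 - 796/187 = -13501637/1581085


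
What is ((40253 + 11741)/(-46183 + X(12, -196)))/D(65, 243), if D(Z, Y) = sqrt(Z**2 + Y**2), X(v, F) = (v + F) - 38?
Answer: -25997*sqrt(63274)/1468114985 ≈ -0.0044543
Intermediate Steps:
X(v, F) = -38 + F + v (X(v, F) = (F + v) - 38 = -38 + F + v)
D(Z, Y) = sqrt(Y**2 + Z**2)
((40253 + 11741)/(-46183 + X(12, -196)))/D(65, 243) = ((40253 + 11741)/(-46183 + (-38 - 196 + 12)))/(sqrt(243**2 + 65**2)) = (51994/(-46183 - 222))/(sqrt(59049 + 4225)) = (51994/(-46405))/(sqrt(63274)) = (51994*(-1/46405))*(sqrt(63274)/63274) = -25997*sqrt(63274)/1468114985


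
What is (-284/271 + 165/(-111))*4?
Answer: -101652/10027 ≈ -10.138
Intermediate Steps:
(-284/271 + 165/(-111))*4 = (-284*1/271 + 165*(-1/111))*4 = (-284/271 - 55/37)*4 = -25413/10027*4 = -101652/10027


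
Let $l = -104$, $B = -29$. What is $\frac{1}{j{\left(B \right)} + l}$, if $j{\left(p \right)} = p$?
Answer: $- \frac{1}{133} \approx -0.0075188$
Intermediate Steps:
$\frac{1}{j{\left(B \right)} + l} = \frac{1}{-29 - 104} = \frac{1}{-133} = - \frac{1}{133}$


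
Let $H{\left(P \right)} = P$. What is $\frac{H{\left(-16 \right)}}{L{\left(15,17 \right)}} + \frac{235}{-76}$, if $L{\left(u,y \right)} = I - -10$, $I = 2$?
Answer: $- \frac{1009}{228} \approx -4.4254$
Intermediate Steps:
$L{\left(u,y \right)} = 12$ ($L{\left(u,y \right)} = 2 - -10 = 2 + 10 = 12$)
$\frac{H{\left(-16 \right)}}{L{\left(15,17 \right)}} + \frac{235}{-76} = - \frac{16}{12} + \frac{235}{-76} = \left(-16\right) \frac{1}{12} + 235 \left(- \frac{1}{76}\right) = - \frac{4}{3} - \frac{235}{76} = - \frac{1009}{228}$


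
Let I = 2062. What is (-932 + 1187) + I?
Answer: 2317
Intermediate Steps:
(-932 + 1187) + I = (-932 + 1187) + 2062 = 255 + 2062 = 2317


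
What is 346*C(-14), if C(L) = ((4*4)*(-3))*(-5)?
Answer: 83040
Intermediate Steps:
C(L) = 240 (C(L) = (16*(-3))*(-5) = -48*(-5) = 240)
346*C(-14) = 346*240 = 83040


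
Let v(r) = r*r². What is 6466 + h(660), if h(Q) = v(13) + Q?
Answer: 9323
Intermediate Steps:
v(r) = r³
h(Q) = 2197 + Q (h(Q) = 13³ + Q = 2197 + Q)
6466 + h(660) = 6466 + (2197 + 660) = 6466 + 2857 = 9323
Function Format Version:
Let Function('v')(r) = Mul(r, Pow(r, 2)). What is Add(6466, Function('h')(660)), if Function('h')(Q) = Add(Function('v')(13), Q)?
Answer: 9323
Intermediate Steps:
Function('v')(r) = Pow(r, 3)
Function('h')(Q) = Add(2197, Q) (Function('h')(Q) = Add(Pow(13, 3), Q) = Add(2197, Q))
Add(6466, Function('h')(660)) = Add(6466, Add(2197, 660)) = Add(6466, 2857) = 9323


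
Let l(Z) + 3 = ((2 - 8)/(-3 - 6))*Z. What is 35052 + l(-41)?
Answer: 105065/3 ≈ 35022.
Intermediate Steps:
l(Z) = -3 + 2*Z/3 (l(Z) = -3 + ((2 - 8)/(-3 - 6))*Z = -3 + (-6/(-9))*Z = -3 + (-6*(-⅑))*Z = -3 + 2*Z/3)
35052 + l(-41) = 35052 + (-3 + (⅔)*(-41)) = 35052 + (-3 - 82/3) = 35052 - 91/3 = 105065/3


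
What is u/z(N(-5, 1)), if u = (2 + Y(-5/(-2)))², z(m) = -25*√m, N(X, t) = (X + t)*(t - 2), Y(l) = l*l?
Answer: -1089/800 ≈ -1.3612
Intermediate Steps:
Y(l) = l²
N(X, t) = (-2 + t)*(X + t) (N(X, t) = (X + t)*(-2 + t) = (-2 + t)*(X + t))
u = 1089/16 (u = (2 + (-5/(-2))²)² = (2 + (-5*(-½))²)² = (2 + (5/2)²)² = (2 + 25/4)² = (33/4)² = 1089/16 ≈ 68.063)
u/z(N(-5, 1)) = 1089/(16*((-25*√(1² - 2*(-5) - 2*1 - 5*1)))) = 1089/(16*((-25*√(1 + 10 - 2 - 5)))) = 1089/(16*((-25*√4))) = 1089/(16*((-25*2))) = (1089/16)/(-50) = (1089/16)*(-1/50) = -1089/800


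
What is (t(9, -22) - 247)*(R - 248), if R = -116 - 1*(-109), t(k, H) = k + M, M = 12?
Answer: 57630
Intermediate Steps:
t(k, H) = 12 + k (t(k, H) = k + 12 = 12 + k)
R = -7 (R = -116 + 109 = -7)
(t(9, -22) - 247)*(R - 248) = ((12 + 9) - 247)*(-7 - 248) = (21 - 247)*(-255) = -226*(-255) = 57630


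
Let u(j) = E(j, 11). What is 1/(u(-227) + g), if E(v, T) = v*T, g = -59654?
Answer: -1/62151 ≈ -1.6090e-5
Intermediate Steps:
E(v, T) = T*v
u(j) = 11*j
1/(u(-227) + g) = 1/(11*(-227) - 59654) = 1/(-2497 - 59654) = 1/(-62151) = -1/62151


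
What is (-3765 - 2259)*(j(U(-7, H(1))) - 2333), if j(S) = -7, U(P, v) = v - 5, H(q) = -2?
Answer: 14096160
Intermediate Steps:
U(P, v) = -5 + v
(-3765 - 2259)*(j(U(-7, H(1))) - 2333) = (-3765 - 2259)*(-7 - 2333) = -6024*(-2340) = 14096160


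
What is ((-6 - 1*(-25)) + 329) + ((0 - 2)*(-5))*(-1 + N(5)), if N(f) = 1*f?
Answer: 388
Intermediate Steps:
N(f) = f
((-6 - 1*(-25)) + 329) + ((0 - 2)*(-5))*(-1 + N(5)) = ((-6 - 1*(-25)) + 329) + ((0 - 2)*(-5))*(-1 + 5) = ((-6 + 25) + 329) - 2*(-5)*4 = (19 + 329) + 10*4 = 348 + 40 = 388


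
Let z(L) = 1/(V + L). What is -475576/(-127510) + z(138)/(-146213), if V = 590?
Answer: 25310883238677/6786277545320 ≈ 3.7297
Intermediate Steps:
z(L) = 1/(590 + L)
-475576/(-127510) + z(138)/(-146213) = -475576/(-127510) + 1/((590 + 138)*(-146213)) = -475576*(-1/127510) - 1/146213/728 = 237788/63755 + (1/728)*(-1/146213) = 237788/63755 - 1/106443064 = 25310883238677/6786277545320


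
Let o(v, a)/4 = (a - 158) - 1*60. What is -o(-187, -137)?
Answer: 1420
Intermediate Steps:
o(v, a) = -872 + 4*a (o(v, a) = 4*((a - 158) - 1*60) = 4*((-158 + a) - 60) = 4*(-218 + a) = -872 + 4*a)
-o(-187, -137) = -(-872 + 4*(-137)) = -(-872 - 548) = -1*(-1420) = 1420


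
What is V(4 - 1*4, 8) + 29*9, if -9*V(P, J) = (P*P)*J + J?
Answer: 2341/9 ≈ 260.11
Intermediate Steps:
V(P, J) = -J/9 - J*P**2/9 (V(P, J) = -((P*P)*J + J)/9 = -(P**2*J + J)/9 = -(J*P**2 + J)/9 = -(J + J*P**2)/9 = -J/9 - J*P**2/9)
V(4 - 1*4, 8) + 29*9 = -1/9*8*(1 + (4 - 1*4)**2) + 29*9 = -1/9*8*(1 + (4 - 4)**2) + 261 = -1/9*8*(1 + 0**2) + 261 = -1/9*8*(1 + 0) + 261 = -1/9*8*1 + 261 = -8/9 + 261 = 2341/9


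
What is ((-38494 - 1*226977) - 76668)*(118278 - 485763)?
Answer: 125730950415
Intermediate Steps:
((-38494 - 1*226977) - 76668)*(118278 - 485763) = ((-38494 - 226977) - 76668)*(-367485) = (-265471 - 76668)*(-367485) = -342139*(-367485) = 125730950415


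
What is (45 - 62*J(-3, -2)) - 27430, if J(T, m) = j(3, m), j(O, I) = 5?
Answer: -27695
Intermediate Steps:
J(T, m) = 5
(45 - 62*J(-3, -2)) - 27430 = (45 - 62*5) - 27430 = (45 - 310) - 27430 = -265 - 27430 = -27695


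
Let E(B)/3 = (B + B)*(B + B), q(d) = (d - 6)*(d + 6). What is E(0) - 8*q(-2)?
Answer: 256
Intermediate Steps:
q(d) = (-6 + d)*(6 + d)
E(B) = 12*B² (E(B) = 3*((B + B)*(B + B)) = 3*((2*B)*(2*B)) = 3*(4*B²) = 12*B²)
E(0) - 8*q(-2) = 12*0² - 8*(-36 + (-2)²) = 12*0 - 8*(-36 + 4) = 0 - 8*(-32) = 0 + 256 = 256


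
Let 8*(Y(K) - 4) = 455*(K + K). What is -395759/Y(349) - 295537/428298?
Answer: -80549519915/7557603742 ≈ -10.658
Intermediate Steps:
Y(K) = 4 + 455*K/4 (Y(K) = 4 + (455*(K + K))/8 = 4 + (455*(2*K))/8 = 4 + (910*K)/8 = 4 + 455*K/4)
-395759/Y(349) - 295537/428298 = -395759/(4 + (455/4)*349) - 295537/428298 = -395759/(4 + 158795/4) - 295537*1/428298 = -395759/158811/4 - 295537/428298 = -395759*4/158811 - 295537/428298 = -1583036/158811 - 295537/428298 = -80549519915/7557603742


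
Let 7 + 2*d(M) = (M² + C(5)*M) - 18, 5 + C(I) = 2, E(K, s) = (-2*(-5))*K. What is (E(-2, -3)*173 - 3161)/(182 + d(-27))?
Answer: -4414/383 ≈ -11.525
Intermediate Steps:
E(K, s) = 10*K
C(I) = -3 (C(I) = -5 + 2 = -3)
d(M) = -25/2 + M²/2 - 3*M/2 (d(M) = -7/2 + ((M² - 3*M) - 18)/2 = -7/2 + (-18 + M² - 3*M)/2 = -7/2 + (-9 + M²/2 - 3*M/2) = -25/2 + M²/2 - 3*M/2)
(E(-2, -3)*173 - 3161)/(182 + d(-27)) = ((10*(-2))*173 - 3161)/(182 + (-25/2 + (½)*(-27)² - 3/2*(-27))) = (-20*173 - 3161)/(182 + (-25/2 + (½)*729 + 81/2)) = (-3460 - 3161)/(182 + (-25/2 + 729/2 + 81/2)) = -6621/(182 + 785/2) = -6621/1149/2 = -6621*2/1149 = -4414/383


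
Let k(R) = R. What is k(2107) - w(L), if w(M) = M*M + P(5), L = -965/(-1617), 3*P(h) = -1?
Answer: 5509090061/2614689 ≈ 2107.0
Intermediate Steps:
P(h) = -⅓ (P(h) = (⅓)*(-1) = -⅓)
L = 965/1617 (L = -965*(-1/1617) = 965/1617 ≈ 0.59678)
w(M) = -⅓ + M² (w(M) = M*M - ⅓ = M² - ⅓ = -⅓ + M²)
k(2107) - w(L) = 2107 - (-⅓ + (965/1617)²) = 2107 - (-⅓ + 931225/2614689) = 2107 - 1*59662/2614689 = 2107 - 59662/2614689 = 5509090061/2614689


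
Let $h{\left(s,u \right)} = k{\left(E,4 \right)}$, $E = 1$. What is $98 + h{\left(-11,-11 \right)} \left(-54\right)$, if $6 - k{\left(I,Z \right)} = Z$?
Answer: $-10$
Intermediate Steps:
$k{\left(I,Z \right)} = 6 - Z$
$h{\left(s,u \right)} = 2$ ($h{\left(s,u \right)} = 6 - 4 = 2$)
$98 + h{\left(-11,-11 \right)} \left(-54\right) = 98 + 2 \left(-54\right) = 98 - 108 = -10$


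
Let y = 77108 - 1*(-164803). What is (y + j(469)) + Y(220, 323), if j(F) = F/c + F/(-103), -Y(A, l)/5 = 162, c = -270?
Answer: 6704843873/27810 ≈ 2.4109e+5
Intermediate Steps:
Y(A, l) = -810 (Y(A, l) = -5*162 = -810)
y = 241911 (y = 77108 + 164803 = 241911)
j(F) = -373*F/27810 (j(F) = F/(-270) + F/(-103) = F*(-1/270) + F*(-1/103) = -F/270 - F/103 = -373*F/27810)
(y + j(469)) + Y(220, 323) = (241911 - 373/27810*469) - 810 = (241911 - 174937/27810) - 810 = 6727369973/27810 - 810 = 6704843873/27810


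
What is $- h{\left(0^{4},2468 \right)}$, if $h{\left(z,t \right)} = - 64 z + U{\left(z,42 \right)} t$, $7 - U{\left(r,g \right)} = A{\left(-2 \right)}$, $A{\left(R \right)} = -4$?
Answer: $-27148$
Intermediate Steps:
$U{\left(r,g \right)} = 11$ ($U{\left(r,g \right)} = 7 - -4 = 7 + 4 = 11$)
$h{\left(z,t \right)} = - 64 z + 11 t$
$- h{\left(0^{4},2468 \right)} = - (- 64 \cdot 0^{4} + 11 \cdot 2468) = - (\left(-64\right) 0 + 27148) = - (0 + 27148) = \left(-1\right) 27148 = -27148$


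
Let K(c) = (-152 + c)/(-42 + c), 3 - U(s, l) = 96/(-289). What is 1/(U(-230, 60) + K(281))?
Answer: 69071/267438 ≈ 0.25827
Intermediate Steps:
U(s, l) = 963/289 (U(s, l) = 3 - 96/(-289) = 3 - 96*(-1)/289 = 3 - 1*(-96/289) = 3 + 96/289 = 963/289)
K(c) = (-152 + c)/(-42 + c)
1/(U(-230, 60) + K(281)) = 1/(963/289 + (-152 + 281)/(-42 + 281)) = 1/(963/289 + 129/239) = 1/(267438/69071) = 69071/267438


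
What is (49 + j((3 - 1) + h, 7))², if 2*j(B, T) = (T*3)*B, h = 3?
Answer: 41209/4 ≈ 10302.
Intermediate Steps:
j(B, T) = 3*B*T/2 (j(B, T) = ((T*3)*B)/2 = ((3*T)*B)/2 = (3*B*T)/2 = 3*B*T/2)
(49 + j((3 - 1) + h, 7))² = (49 + (3/2)*((3 - 1) + 3)*7)² = (49 + (3/2)*(2 + 3)*7)² = (49 + (3/2)*5*7)² = (49 + 105/2)² = (203/2)² = 41209/4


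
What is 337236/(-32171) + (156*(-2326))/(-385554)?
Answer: -1517298056/159021253 ≈ -9.5415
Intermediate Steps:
337236/(-32171) + (156*(-2326))/(-385554) = 337236*(-1/32171) - 362856*(-1/385554) = -337236/32171 + 4652/4943 = -1517298056/159021253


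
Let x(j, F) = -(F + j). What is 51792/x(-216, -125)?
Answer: 51792/341 ≈ 151.88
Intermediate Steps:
x(j, F) = -F - j
51792/x(-216, -125) = 51792/(-1*(-125) - 1*(-216)) = 51792/(125 + 216) = 51792/341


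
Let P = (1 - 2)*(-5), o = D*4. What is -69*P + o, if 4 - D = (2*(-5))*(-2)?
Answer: -409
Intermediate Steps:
D = -16 (D = 4 - 2*(-5)*(-2) = 4 - (-10)*(-2) = 4 - 1*20 = 4 - 20 = -16)
o = -64 (o = -16*4 = -64)
P = 5 (P = -1*(-5) = 5)
-69*P + o = -69*5 - 64 = -345 - 64 = -409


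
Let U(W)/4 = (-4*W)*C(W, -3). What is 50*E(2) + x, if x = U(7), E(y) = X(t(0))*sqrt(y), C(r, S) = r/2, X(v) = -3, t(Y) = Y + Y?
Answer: -392 - 150*sqrt(2) ≈ -604.13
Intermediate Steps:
t(Y) = 2*Y
C(r, S) = r/2 (C(r, S) = r*(1/2) = r/2)
U(W) = -8*W**2 (U(W) = 4*((-4*W)*(W/2)) = 4*(-2*W**2) = -8*W**2)
E(y) = -3*sqrt(y)
x = -392 (x = -8*7**2 = -8*49 = -392)
50*E(2) + x = 50*(-3*sqrt(2)) - 392 = -150*sqrt(2) - 392 = -392 - 150*sqrt(2)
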